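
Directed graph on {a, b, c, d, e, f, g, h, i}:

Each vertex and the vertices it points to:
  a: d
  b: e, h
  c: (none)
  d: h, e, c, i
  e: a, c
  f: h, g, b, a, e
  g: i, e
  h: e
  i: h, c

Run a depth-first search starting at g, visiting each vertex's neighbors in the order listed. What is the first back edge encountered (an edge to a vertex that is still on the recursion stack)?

d->h

DFS from g (visiting each vertex's neighbors in the order listed); mark gray on enter, black on exit:
g gray
  i gray
    h gray
      e gray
        a gray
          d gray
            d→h: h is gray → back edge
First back edge: d → h.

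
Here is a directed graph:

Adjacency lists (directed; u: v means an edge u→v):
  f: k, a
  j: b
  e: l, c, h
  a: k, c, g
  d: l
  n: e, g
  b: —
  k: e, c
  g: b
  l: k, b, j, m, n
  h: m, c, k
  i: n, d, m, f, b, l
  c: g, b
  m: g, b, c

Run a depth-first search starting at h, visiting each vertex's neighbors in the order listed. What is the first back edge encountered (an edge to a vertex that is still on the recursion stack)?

l->k

DFS from h (visiting each vertex's neighbors in the order listed); mark gray on enter, black on exit:
h gray
  m gray
    g gray
      b gray
      b black
    g black
    m→b: b black — skip
    c gray
      c→g: g black — skip
      c→b: b black — skip
    c black
  m black
  h→c: c black — skip
  k gray
    e gray
      l gray
        l→k: k is gray → back edge
First back edge: l → k.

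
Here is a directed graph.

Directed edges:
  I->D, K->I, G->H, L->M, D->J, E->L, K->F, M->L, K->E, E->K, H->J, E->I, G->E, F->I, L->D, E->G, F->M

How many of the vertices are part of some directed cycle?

5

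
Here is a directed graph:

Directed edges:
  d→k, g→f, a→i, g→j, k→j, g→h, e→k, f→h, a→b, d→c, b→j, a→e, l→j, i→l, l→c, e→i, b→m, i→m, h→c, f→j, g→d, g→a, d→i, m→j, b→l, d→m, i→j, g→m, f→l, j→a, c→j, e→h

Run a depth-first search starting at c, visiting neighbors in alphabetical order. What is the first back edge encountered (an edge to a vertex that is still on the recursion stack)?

DFS from c (visiting neighbors in alphabetical order); mark gray on enter, black on exit:
c gray
  j gray
    a gray
      b gray
        b→j: j is gray → back edge
First back edge: b → j.

b→j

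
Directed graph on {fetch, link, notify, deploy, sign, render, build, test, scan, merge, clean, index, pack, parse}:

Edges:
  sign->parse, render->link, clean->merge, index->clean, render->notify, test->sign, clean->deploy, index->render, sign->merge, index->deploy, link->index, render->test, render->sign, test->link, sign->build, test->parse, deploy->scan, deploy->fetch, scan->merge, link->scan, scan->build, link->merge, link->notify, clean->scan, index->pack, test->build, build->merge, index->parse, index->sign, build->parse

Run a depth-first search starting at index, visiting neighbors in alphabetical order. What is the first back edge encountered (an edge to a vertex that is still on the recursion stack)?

DFS from index (visiting neighbors in alphabetical order); mark gray on enter, black on exit:
index gray
  clean gray
    deploy gray
      fetch gray
      fetch black
      scan gray
        build gray
          merge gray
          merge black
          parse gray
          parse black
        build black
        scan→merge: merge black — skip
      scan black
    deploy black
    clean→merge: merge black — skip
    clean→scan: scan black — skip
  clean black
  index→deploy: deploy black — skip
  pack gray
  pack black
  index→parse: parse black — skip
  render gray
    link gray
      link→index: index is gray → back edge
First back edge: link → index.

link→index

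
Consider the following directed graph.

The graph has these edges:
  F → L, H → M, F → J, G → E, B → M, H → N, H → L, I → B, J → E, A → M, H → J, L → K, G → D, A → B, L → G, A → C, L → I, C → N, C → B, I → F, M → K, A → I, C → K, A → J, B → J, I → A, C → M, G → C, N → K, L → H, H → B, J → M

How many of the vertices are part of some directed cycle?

5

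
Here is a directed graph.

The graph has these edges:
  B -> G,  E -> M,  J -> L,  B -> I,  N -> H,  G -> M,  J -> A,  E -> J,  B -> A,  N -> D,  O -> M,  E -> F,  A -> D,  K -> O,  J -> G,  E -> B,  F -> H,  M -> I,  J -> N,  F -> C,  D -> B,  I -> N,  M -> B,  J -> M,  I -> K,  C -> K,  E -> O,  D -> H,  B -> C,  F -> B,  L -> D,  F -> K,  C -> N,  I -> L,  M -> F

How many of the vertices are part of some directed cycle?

A vertex is on a directed cycle iff it belongs to a strongly connected component of size ≥ 2 (or has a self-loop).
The vertices on cycles are {A, B, C, D, F, G, I, K, L, M, N, O} — 12 in total.

12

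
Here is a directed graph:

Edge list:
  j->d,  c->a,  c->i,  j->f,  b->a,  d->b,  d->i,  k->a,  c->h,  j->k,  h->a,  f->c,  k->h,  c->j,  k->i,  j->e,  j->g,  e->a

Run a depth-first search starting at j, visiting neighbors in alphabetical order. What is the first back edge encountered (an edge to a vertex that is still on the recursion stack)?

DFS from j (visiting neighbors in alphabetical order); mark gray on enter, black on exit:
j gray
  d gray
    b gray
      a gray
      a black
    b black
    i gray
    i black
  d black
  e gray
    e→a: a black — skip
  e black
  f gray
    c gray
      c→a: a black — skip
      h gray
        h→a: a black — skip
      h black
      c→i: i black — skip
      c→j: j is gray → back edge
First back edge: c → j.

c->j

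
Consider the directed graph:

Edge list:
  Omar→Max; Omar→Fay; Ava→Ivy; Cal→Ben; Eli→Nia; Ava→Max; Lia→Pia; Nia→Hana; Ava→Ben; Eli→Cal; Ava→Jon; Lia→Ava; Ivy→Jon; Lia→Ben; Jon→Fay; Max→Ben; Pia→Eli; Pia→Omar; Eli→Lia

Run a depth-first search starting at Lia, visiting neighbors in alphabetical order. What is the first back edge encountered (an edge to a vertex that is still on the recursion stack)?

Eli→Lia

DFS from Lia (visiting neighbors in alphabetical order); mark gray on enter, black on exit:
Lia gray
  Ava gray
    Ben gray
    Ben black
    Ivy gray
      Jon gray
        Fay gray
        Fay black
      Jon black
    Ivy black
    Ava→Jon: Jon black — skip
    Max gray
      Max→Ben: Ben black — skip
    Max black
  Ava black
  Lia→Ben: Ben black — skip
  Pia gray
    Eli gray
      Cal gray
        Cal→Ben: Ben black — skip
      Cal black
      Eli→Lia: Lia is gray → back edge
First back edge: Eli → Lia.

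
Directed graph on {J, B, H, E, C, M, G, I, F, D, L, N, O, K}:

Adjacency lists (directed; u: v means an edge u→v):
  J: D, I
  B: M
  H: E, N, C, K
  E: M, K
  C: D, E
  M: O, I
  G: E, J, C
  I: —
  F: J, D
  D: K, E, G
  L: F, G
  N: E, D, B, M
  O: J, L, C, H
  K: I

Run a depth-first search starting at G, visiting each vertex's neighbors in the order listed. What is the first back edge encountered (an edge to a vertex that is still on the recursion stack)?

DFS from G (visiting each vertex's neighbors in the order listed); mark gray on enter, black on exit:
G gray
  E gray
    M gray
      O gray
        J gray
          D gray
            K gray
              I gray
              I black
            K black
            D→E: E is gray → back edge
First back edge: D → E.

D→E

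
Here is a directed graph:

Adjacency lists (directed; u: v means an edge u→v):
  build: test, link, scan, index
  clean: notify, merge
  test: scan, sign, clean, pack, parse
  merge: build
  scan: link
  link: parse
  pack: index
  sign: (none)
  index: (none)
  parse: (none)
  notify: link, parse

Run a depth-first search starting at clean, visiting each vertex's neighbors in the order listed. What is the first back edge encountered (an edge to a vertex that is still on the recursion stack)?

test->clean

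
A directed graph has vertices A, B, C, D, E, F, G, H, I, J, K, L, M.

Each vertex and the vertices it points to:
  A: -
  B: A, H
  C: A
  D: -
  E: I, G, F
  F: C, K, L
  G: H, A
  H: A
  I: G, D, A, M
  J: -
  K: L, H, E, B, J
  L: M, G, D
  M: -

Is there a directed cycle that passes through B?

No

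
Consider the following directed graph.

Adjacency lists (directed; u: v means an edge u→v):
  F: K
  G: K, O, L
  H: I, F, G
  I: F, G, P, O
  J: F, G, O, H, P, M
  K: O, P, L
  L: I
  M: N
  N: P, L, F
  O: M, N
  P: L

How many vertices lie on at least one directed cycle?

9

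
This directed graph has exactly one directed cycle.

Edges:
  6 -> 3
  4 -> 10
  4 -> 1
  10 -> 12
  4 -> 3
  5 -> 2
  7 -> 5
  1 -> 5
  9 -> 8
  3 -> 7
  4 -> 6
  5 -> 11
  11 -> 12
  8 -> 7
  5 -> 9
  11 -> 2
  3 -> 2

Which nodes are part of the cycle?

DFS with gray/black marking from 7:
7 gray
  5 gray
    11 gray
      2 gray
      2 black
      12 gray
      12 black
    11 black
    9 gray
      8 gray
        8→7: 7 is gray → back edge
Back edge closes the cycle 7 → 5 → 9 → 8 → 7; its vertices are {5, 7, 8, 9}.

5, 7, 8, 9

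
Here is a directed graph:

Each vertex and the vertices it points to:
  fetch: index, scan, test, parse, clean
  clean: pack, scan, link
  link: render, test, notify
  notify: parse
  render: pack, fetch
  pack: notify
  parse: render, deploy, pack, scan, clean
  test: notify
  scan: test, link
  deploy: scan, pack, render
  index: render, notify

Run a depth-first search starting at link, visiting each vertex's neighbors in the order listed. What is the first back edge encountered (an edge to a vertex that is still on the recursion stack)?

DFS from link (visiting each vertex's neighbors in the order listed); mark gray on enter, black on exit:
link gray
  render gray
    pack gray
      notify gray
        parse gray
          parse→render: render is gray → back edge
First back edge: parse → render.

parse→render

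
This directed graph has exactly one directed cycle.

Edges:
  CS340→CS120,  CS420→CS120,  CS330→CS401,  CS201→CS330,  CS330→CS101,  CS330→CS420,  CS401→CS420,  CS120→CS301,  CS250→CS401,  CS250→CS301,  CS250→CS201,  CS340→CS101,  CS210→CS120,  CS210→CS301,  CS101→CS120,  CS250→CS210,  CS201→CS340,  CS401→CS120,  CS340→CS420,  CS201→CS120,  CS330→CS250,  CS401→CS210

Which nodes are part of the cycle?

CS201, CS250, CS330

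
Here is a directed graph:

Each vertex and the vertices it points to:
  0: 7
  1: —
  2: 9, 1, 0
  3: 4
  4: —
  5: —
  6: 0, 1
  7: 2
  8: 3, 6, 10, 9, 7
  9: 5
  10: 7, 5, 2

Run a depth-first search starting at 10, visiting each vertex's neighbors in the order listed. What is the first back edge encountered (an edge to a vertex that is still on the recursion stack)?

DFS from 10 (visiting each vertex's neighbors in the order listed); mark gray on enter, black on exit:
10 gray
  7 gray
    2 gray
      9 gray
        5 gray
        5 black
      9 black
      1 gray
      1 black
      0 gray
        0→7: 7 is gray → back edge
First back edge: 0 → 7.

0→7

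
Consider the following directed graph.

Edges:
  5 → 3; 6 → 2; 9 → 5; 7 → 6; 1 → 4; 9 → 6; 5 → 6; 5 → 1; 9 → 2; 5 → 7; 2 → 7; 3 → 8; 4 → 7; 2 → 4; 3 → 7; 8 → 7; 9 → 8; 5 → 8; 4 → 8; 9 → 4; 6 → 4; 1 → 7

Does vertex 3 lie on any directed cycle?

No

3 lies on a cycle iff there is a path from 3 back to itself.
Exploring from 3, it never reaches itself; equivalently, its strongly connected component is a singleton.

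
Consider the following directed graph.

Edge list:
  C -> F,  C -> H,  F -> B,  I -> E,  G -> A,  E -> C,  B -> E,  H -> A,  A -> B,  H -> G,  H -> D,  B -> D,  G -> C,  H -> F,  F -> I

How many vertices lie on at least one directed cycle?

A vertex is on a directed cycle iff it belongs to a strongly connected component of size ≥ 2 (or has a self-loop).
The vertices on cycles are {A, B, C, E, F, G, H, I} — 8 in total.

8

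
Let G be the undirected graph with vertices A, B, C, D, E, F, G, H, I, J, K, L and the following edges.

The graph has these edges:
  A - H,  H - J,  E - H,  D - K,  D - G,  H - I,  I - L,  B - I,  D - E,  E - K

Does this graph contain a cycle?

Yes

DFS, tracking each vertex's parent; an edge to a visited non-parent vertex closes a cycle.
Start from H:
visit H (parent –)
  visit A (parent H)
    A–H: parent, skip
  visit E (parent H)
    visit K (parent E)
      visit D (parent K)
        D–E: E visited and ≠ parent → cycle
Cycle: E – K – D – E.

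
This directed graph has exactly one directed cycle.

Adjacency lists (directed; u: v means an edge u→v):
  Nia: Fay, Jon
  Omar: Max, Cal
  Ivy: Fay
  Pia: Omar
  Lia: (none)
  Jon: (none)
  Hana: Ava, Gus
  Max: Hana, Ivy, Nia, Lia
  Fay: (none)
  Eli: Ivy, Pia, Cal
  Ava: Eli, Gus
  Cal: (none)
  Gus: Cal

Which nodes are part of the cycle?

DFS with gray/black marking from Eli:
Eli gray
  Ivy gray
    Fay gray
    Fay black
  Ivy black
  Pia gray
    Omar gray
      Max gray
        Hana gray
          Ava gray
            Ava→Eli: Eli is gray → back edge
Back edge closes the cycle Eli → Pia → Omar → Max → Hana → Ava → Eli; its vertices are {Ava, Eli, Max, Pia, Hana, Omar}.

Ava, Eli, Max, Pia, Hana, Omar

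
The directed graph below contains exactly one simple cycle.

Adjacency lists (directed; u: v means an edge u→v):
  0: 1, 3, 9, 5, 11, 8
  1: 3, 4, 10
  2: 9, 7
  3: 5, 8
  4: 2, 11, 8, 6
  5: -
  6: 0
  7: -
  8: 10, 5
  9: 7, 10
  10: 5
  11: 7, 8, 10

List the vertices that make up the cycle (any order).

0, 1, 4, 6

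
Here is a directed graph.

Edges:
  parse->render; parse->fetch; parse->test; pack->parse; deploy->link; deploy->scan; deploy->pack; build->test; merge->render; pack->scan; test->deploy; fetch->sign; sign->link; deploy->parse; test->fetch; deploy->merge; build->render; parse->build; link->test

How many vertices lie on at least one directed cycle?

A vertex is on a directed cycle iff it belongs to a strongly connected component of size ≥ 2 (or has a self-loop).
The vertices on cycles are {link, pack, sign, test, build, fetch, parse, deploy} — 8 in total.

8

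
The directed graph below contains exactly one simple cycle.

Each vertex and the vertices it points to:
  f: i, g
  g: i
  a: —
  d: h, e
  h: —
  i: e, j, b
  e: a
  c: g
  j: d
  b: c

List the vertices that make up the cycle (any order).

DFS with gray/black marking from i:
i gray
  e gray
    a gray
    a black
  e black
  j gray
    d gray
      h gray
      h black
      d→e: e black — skip
    d black
  j black
  b gray
    c gray
      g gray
        g→i: i is gray → back edge
Back edge closes the cycle i → b → c → g → i; its vertices are {b, c, g, i}.

b, c, g, i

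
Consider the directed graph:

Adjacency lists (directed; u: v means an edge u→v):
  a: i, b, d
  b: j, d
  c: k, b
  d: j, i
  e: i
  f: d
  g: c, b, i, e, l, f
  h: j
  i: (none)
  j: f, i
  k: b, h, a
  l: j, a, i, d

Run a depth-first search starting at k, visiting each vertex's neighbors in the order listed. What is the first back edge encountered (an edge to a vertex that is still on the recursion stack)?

d->j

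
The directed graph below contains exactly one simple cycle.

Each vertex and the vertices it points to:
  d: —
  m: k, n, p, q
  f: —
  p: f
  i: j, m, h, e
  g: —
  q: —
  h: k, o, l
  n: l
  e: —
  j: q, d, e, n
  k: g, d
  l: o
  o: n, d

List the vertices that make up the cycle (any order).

DFS with gray/black marking from n:
n gray
  l gray
    o gray
      o→n: n is gray → back edge
Back edge closes the cycle n → l → o → n; its vertices are {l, n, o}.

l, n, o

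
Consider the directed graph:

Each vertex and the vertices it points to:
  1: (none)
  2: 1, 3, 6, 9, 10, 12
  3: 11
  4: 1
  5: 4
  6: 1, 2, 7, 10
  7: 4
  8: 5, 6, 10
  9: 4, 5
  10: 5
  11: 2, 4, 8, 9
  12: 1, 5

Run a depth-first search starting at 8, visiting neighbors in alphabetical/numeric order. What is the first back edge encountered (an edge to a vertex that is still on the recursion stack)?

11->2

DFS from 8 (visiting neighbors in alphabetical/numeric order); mark gray on enter, black on exit:
8 gray
  5 gray
    4 gray
      1 gray
      1 black
    4 black
  5 black
  6 gray
    6→1: 1 black — skip
    2 gray
      2→1: 1 black — skip
      3 gray
        11 gray
          11→2: 2 is gray → back edge
First back edge: 11 → 2.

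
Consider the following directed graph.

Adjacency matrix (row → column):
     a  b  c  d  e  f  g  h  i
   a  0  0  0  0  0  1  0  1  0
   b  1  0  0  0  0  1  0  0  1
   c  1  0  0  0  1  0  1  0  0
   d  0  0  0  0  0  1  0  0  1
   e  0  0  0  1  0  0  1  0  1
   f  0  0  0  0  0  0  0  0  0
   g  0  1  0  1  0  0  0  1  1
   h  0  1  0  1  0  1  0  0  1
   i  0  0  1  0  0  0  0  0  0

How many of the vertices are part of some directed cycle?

8

A vertex is on a directed cycle iff it belongs to a strongly connected component of size ≥ 2 (or has a self-loop).
The vertices on cycles are {a, b, c, d, e, g, h, i} — 8 in total.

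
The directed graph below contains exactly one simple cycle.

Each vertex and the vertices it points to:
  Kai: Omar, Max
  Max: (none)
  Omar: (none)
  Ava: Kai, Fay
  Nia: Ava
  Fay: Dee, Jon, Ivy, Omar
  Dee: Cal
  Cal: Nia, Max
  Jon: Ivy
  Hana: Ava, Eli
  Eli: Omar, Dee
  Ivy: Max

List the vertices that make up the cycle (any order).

DFS with gray/black marking from Ava:
Ava gray
  Kai gray
    Omar gray
    Omar black
    Max gray
    Max black
  Kai black
  Fay gray
    Dee gray
      Cal gray
        Nia gray
          Nia→Ava: Ava is gray → back edge
Back edge closes the cycle Ava → Fay → Dee → Cal → Nia → Ava; its vertices are {Ava, Cal, Dee, Fay, Nia}.

Ava, Cal, Dee, Fay, Nia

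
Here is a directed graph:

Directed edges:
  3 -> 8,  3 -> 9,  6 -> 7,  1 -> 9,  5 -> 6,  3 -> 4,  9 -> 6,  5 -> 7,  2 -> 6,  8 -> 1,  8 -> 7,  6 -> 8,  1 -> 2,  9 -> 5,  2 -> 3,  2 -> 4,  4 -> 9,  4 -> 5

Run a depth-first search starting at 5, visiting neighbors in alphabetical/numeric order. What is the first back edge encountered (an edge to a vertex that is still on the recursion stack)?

4->5

DFS from 5 (visiting neighbors in alphabetical/numeric order); mark gray on enter, black on exit:
5 gray
  6 gray
    7 gray
    7 black
    8 gray
      1 gray
        2 gray
          3 gray
            4 gray
              4→5: 5 is gray → back edge
First back edge: 4 → 5.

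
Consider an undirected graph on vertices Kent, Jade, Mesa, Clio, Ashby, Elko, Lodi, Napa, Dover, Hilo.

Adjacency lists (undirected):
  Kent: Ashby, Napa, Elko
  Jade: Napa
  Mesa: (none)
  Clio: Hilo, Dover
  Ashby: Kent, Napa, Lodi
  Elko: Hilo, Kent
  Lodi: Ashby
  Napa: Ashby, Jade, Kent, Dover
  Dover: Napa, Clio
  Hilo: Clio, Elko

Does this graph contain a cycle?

DFS, tracking each vertex's parent; an edge to a visited non-parent vertex closes a cycle.
Start from Napa:
visit Napa (parent –)
  visit Ashby (parent Napa)
    visit Kent (parent Ashby)
      Kent–Ashby: parent, skip
      Kent–Napa: Napa visited and ≠ parent → cycle
Cycle: Napa – Ashby – Kent – Napa.

Yes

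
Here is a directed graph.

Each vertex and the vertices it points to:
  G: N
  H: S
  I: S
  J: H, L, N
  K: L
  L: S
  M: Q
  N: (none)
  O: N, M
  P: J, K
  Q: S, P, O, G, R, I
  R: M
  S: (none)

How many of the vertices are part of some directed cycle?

4

A vertex is on a directed cycle iff it belongs to a strongly connected component of size ≥ 2 (or has a self-loop).
The vertices on cycles are {M, O, Q, R} — 4 in total.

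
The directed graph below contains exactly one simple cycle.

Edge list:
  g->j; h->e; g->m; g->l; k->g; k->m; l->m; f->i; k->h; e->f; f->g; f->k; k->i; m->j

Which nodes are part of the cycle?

e, f, h, k

DFS with gray/black marking from f:
f gray
  k gray
    m gray
      j gray
      j black
    m black
    i gray
    i black
    g gray
      g→m: m black — skip
      g→j: j black — skip
      l gray
        l→m: m black — skip
      l black
    g black
    h gray
      e gray
        e→f: f is gray → back edge
Back edge closes the cycle f → k → h → e → f; its vertices are {e, f, h, k}.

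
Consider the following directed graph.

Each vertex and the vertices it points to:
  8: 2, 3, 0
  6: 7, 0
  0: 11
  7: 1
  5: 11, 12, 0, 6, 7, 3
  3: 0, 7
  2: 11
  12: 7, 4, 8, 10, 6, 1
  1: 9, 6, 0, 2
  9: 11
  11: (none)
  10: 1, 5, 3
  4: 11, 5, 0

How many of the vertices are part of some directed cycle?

7

A vertex is on a directed cycle iff it belongs to a strongly connected component of size ≥ 2 (or has a self-loop).
The vertices on cycles are {1, 4, 5, 6, 7, 10, 12} — 7 in total.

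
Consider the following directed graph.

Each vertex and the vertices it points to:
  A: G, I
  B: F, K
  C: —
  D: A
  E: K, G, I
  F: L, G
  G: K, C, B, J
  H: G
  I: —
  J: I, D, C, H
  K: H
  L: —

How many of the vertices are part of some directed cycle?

8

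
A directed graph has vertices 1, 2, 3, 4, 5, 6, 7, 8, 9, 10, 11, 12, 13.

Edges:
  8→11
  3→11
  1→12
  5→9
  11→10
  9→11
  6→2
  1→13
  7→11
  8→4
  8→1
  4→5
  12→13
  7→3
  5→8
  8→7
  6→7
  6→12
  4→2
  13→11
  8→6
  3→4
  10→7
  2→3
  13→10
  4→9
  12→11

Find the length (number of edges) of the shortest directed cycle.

3

For each vertex v, BFS finds the shortest path from v back to v.
The shortest such closed walk is 8 → 4 → 5 → 8, length 3.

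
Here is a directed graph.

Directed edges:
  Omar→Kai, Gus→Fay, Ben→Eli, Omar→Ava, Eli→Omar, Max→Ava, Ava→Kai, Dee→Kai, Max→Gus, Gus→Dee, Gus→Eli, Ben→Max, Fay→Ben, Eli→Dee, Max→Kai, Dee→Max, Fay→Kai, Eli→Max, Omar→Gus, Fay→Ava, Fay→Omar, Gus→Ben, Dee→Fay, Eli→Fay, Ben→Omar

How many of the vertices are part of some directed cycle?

7

A vertex is on a directed cycle iff it belongs to a strongly connected component of size ≥ 2 (or has a self-loop).
The vertices on cycles are {Ben, Dee, Eli, Fay, Gus, Max, Omar} — 7 in total.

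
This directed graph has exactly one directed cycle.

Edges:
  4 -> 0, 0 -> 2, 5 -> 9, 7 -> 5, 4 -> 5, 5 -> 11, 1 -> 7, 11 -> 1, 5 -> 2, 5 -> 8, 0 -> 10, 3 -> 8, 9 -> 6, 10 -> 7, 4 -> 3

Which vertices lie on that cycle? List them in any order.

1, 5, 7, 11

DFS with gray/black marking from 5:
5 gray
  2 gray
  2 black
  11 gray
    1 gray
      7 gray
        7→5: 5 is gray → back edge
Back edge closes the cycle 5 → 11 → 1 → 7 → 5; its vertices are {1, 5, 7, 11}.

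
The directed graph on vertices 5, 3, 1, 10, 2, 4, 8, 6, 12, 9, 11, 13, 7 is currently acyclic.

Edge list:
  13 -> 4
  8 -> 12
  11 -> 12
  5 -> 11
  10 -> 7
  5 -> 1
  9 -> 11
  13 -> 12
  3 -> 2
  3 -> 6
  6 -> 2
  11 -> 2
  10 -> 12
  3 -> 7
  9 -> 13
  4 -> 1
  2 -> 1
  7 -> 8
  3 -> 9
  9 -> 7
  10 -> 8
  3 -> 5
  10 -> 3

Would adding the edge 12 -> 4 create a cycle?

Adding 12→4 creates a cycle iff 4 can already reach 12.
Explore from 4: no path reaches 12. The graph stays acyclic.

No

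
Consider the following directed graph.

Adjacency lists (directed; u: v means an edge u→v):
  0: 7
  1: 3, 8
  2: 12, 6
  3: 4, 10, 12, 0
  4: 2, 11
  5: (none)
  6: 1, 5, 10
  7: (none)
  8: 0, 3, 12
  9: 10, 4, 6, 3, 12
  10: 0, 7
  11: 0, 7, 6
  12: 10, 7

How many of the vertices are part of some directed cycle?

7

A vertex is on a directed cycle iff it belongs to a strongly connected component of size ≥ 2 (or has a self-loop).
The vertices on cycles are {1, 2, 3, 4, 6, 8, 11} — 7 in total.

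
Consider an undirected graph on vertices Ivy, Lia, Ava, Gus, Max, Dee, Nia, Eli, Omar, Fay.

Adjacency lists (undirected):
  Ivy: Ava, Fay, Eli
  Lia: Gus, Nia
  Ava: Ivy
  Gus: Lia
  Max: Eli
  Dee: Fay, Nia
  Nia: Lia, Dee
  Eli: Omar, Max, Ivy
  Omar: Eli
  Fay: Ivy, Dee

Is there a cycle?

DFS, tracking each vertex's parent; an edge to a visited non-parent vertex closes a cycle.
Start from Omar:
visit Omar (parent –)
  visit Eli (parent Omar)
    Eli–Omar: parent, skip
    visit Max (parent Eli)
      Max–Eli: parent, skip
    visit Ivy (parent Eli)
      visit Ava (parent Ivy)
        Ava–Ivy: parent, skip
      visit Fay (parent Ivy)
        Fay–Ivy: parent, skip
        visit Dee (parent Fay)
          Dee–Fay: parent, skip
          visit Nia (parent Dee)
            visit Lia (parent Nia)
              visit Gus (parent Lia)
                Gus–Lia: parent, skip
              Lia–Nia: parent, skip
            Nia–Dee: parent, skip
      Ivy–Eli: parent, skip
No non-parent visited neighbor found — the graph is a forest.

No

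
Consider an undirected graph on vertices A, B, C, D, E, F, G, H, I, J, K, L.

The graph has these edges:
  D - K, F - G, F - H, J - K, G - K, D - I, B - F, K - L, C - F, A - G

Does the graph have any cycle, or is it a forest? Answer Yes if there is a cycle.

No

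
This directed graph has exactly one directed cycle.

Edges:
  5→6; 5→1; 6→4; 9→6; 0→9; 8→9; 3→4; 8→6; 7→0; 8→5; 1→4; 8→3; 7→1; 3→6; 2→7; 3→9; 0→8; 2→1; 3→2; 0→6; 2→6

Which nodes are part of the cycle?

DFS with gray/black marking from 0:
0 gray
  6 gray
    4 gray
    4 black
  6 black
  9 gray
    9→6: 6 black — skip
  9 black
  8 gray
    8→6: 6 black — skip
    3 gray
      2 gray
        1 gray
          1→4: 4 black — skip
        1 black
        2→6: 6 black — skip
        7 gray
          7→0: 0 is gray → back edge
Back edge closes the cycle 0 → 8 → 3 → 2 → 7 → 0; its vertices are {0, 2, 3, 7, 8}.

0, 2, 3, 7, 8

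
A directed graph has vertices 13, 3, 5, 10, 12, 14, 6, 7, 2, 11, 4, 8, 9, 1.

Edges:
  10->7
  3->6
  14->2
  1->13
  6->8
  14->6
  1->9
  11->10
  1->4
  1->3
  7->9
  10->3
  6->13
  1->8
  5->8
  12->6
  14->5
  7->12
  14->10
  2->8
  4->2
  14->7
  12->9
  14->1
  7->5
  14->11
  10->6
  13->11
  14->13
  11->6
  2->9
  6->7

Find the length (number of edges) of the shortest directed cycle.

3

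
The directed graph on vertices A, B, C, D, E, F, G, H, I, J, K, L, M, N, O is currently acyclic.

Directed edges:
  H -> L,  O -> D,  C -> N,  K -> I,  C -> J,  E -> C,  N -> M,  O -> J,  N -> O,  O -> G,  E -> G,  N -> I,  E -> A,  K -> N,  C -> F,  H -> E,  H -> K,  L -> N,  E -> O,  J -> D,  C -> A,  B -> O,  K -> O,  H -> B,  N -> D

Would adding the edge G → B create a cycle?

Yes

Adding G→B creates a cycle iff B can already reach G.
Path from B: B → O → G.
So B → … → G → B is a cycle.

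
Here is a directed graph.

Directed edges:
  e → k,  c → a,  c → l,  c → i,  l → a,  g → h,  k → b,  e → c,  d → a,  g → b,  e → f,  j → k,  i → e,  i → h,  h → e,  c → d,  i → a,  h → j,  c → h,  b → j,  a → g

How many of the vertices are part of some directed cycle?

A vertex is on a directed cycle iff it belongs to a strongly connected component of size ≥ 2 (or has a self-loop).
The vertices on cycles are {a, b, c, d, e, g, h, i, j, k, l} — 11 in total.

11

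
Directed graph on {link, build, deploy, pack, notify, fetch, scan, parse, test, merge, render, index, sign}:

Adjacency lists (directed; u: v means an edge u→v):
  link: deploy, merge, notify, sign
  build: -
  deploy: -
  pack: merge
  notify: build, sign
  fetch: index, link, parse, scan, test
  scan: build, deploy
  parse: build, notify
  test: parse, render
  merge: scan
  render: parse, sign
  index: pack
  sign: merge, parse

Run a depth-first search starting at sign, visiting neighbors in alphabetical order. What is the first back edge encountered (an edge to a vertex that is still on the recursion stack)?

notify→sign

DFS from sign (visiting neighbors in alphabetical order); mark gray on enter, black on exit:
sign gray
  merge gray
    scan gray
      build gray
      build black
      deploy gray
      deploy black
    scan black
  merge black
  parse gray
    parse→build: build black — skip
    notify gray
      notify→build: build black — skip
      notify→sign: sign is gray → back edge
First back edge: notify → sign.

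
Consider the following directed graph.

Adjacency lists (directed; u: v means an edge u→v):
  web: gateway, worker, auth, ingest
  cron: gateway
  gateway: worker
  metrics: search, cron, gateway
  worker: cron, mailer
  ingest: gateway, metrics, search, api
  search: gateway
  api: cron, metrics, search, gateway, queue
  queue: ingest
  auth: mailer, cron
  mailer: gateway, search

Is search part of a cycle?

Yes

search is on a cycle iff search can reach itself via ≥1 edge.
search → gateway → worker → mailer → search — yes.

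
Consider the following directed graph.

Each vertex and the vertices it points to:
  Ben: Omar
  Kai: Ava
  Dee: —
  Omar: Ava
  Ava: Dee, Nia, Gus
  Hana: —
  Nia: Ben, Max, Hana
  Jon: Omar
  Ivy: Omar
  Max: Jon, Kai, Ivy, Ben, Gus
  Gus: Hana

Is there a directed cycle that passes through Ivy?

Yes

Ivy is on a cycle iff Ivy can reach itself via ≥1 edge.
Ivy → Omar → Ava → Nia → Max → Ivy — yes.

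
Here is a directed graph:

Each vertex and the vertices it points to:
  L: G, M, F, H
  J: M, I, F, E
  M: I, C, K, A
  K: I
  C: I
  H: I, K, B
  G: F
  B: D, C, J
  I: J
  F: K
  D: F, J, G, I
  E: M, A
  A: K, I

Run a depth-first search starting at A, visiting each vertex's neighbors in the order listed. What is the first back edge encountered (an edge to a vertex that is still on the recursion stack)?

M->I

DFS from A (visiting each vertex's neighbors in the order listed); mark gray on enter, black on exit:
A gray
  K gray
    I gray
      J gray
        M gray
          M→I: I is gray → back edge
First back edge: M → I.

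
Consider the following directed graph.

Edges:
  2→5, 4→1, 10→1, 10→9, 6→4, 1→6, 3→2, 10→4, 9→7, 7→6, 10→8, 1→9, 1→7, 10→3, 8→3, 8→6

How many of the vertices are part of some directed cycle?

5

A vertex is on a directed cycle iff it belongs to a strongly connected component of size ≥ 2 (or has a self-loop).
The vertices on cycles are {1, 4, 6, 7, 9} — 5 in total.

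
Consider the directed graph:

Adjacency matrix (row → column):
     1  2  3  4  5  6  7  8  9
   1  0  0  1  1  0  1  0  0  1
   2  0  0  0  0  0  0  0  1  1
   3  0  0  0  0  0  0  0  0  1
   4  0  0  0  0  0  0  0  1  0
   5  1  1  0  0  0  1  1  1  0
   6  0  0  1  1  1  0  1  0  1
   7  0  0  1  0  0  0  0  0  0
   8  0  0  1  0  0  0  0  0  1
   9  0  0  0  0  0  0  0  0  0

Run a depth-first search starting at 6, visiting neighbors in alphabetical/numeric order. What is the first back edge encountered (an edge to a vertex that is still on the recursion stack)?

DFS from 6 (visiting neighbors in alphabetical/numeric order); mark gray on enter, black on exit:
6 gray
  3 gray
    9 gray
    9 black
  3 black
  4 gray
    8 gray
      8→3: 3 black — skip
      8→9: 9 black — skip
    8 black
  4 black
  5 gray
    1 gray
      1→3: 3 black — skip
      1→4: 4 black — skip
      1→6: 6 is gray → back edge
First back edge: 1 → 6.

1->6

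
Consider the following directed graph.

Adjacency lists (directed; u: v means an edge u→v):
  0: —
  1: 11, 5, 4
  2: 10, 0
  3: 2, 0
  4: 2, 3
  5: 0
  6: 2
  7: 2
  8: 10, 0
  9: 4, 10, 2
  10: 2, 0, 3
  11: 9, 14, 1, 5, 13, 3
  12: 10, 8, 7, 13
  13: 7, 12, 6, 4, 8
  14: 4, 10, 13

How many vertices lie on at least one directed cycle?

7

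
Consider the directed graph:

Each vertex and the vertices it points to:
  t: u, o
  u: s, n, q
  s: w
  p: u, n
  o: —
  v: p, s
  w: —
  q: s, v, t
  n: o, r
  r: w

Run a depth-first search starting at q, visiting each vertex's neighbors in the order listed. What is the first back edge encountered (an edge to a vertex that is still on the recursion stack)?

u→q

DFS from q (visiting each vertex's neighbors in the order listed); mark gray on enter, black on exit:
q gray
  s gray
    w gray
    w black
  s black
  v gray
    p gray
      u gray
        u→s: s black — skip
        n gray
          o gray
          o black
          r gray
            r→w: w black — skip
          r black
        n black
        u→q: q is gray → back edge
First back edge: u → q.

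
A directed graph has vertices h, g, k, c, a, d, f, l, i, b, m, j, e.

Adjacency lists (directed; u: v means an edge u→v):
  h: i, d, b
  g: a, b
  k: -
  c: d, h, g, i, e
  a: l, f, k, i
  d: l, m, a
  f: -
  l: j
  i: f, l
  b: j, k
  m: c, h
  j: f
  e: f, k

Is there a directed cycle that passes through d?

Yes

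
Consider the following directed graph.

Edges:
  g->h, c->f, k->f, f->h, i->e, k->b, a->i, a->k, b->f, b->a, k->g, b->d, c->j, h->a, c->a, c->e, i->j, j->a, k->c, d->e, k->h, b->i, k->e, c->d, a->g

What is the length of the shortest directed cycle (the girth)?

For each vertex v, BFS finds the shortest path from v back to v.
The shortest such closed walk is b → a → k → b, length 3.

3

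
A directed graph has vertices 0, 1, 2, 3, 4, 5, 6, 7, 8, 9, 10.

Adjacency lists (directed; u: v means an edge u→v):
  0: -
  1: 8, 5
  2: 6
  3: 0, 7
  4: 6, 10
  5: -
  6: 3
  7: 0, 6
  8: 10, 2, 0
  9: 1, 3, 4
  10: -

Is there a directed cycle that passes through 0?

0 lies on a cycle iff there is a path from 0 back to itself.
Exploring from 0, it never reaches itself; equivalently, its strongly connected component is a singleton.

No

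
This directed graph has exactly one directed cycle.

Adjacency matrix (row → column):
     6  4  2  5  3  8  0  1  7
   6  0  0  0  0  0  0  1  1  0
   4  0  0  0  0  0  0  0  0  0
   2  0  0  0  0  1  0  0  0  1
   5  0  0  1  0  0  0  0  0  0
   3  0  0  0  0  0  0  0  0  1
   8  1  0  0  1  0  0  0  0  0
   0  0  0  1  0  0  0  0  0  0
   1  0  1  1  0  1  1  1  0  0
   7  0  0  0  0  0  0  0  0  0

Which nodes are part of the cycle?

DFS with gray/black marking from 6:
6 gray
  0 gray
    2 gray
      7 gray
      7 black
      3 gray
        3→7: 7 black — skip
      3 black
    2 black
  0 black
  1 gray
    1→0: 0 black — skip
    8 gray
      8→6: 6 is gray → back edge
Back edge closes the cycle 6 → 1 → 8 → 6; its vertices are {1, 6, 8}.

1, 6, 8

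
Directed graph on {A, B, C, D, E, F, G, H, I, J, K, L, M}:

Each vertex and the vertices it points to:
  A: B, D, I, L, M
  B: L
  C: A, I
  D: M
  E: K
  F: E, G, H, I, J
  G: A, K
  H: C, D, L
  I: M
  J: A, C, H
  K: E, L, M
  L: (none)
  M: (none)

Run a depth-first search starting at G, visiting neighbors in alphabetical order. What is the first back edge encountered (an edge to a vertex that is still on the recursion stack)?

E->K

DFS from G (visiting neighbors in alphabetical order); mark gray on enter, black on exit:
G gray
  A gray
    B gray
      L gray
      L black
    B black
    D gray
      M gray
      M black
    D black
    I gray
      I→M: M black — skip
    I black
    A→L: L black — skip
    A→M: M black — skip
  A black
  K gray
    E gray
      E→K: K is gray → back edge
First back edge: E → K.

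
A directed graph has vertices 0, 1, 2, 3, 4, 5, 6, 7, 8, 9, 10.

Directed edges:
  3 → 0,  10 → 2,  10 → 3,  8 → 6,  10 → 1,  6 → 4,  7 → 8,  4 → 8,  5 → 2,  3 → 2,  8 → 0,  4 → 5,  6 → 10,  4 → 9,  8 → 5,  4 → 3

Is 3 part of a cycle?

3 lies on a cycle iff there is a path from 3 back to itself.
Exploring from 3, it never reaches itself; equivalently, its strongly connected component is a singleton.

No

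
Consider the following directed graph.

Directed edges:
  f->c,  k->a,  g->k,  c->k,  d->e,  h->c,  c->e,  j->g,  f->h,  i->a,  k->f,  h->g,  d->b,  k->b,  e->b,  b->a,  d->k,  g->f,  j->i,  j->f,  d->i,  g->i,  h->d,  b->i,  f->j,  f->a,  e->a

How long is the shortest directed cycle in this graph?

2

For each vertex v, BFS finds the shortest path from v back to v.
The shortest such closed walk is f → j → f, length 2.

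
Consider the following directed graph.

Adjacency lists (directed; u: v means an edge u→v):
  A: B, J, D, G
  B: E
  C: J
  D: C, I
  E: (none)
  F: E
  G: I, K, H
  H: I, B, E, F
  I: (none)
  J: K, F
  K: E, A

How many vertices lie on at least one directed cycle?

6

A vertex is on a directed cycle iff it belongs to a strongly connected component of size ≥ 2 (or has a self-loop).
The vertices on cycles are {A, C, D, G, J, K} — 6 in total.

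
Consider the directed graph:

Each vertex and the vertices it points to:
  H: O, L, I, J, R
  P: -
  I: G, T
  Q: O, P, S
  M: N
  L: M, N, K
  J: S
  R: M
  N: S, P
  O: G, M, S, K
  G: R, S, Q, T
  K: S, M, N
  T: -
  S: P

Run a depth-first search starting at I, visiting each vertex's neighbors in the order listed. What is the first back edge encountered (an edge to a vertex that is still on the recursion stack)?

DFS from I (visiting each vertex's neighbors in the order listed); mark gray on enter, black on exit:
I gray
  G gray
    R gray
      M gray
        N gray
          S gray
            P gray
            P black
          S black
          N→P: P black — skip
        N black
      M black
    R black
    G→S: S black — skip
    Q gray
      O gray
        O→G: G is gray → back edge
First back edge: O → G.

O->G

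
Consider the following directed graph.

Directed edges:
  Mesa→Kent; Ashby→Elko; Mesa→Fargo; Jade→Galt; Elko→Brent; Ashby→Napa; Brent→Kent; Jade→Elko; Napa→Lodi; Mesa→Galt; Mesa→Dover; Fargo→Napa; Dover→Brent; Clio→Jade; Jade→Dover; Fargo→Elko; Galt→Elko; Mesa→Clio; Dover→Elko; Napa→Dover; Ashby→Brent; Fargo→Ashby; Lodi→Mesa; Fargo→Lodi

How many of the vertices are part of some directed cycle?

A vertex is on a directed cycle iff it belongs to a strongly connected component of size ≥ 2 (or has a self-loop).
The vertices on cycles are {Lodi, Mesa, Napa, Ashby, Fargo} — 5 in total.

5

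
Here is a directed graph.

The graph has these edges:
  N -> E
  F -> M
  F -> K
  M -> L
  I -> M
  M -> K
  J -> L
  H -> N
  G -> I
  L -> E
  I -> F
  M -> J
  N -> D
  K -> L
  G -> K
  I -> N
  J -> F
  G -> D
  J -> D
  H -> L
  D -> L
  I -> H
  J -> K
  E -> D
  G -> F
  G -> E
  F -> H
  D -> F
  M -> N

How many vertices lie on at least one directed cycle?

9

A vertex is on a directed cycle iff it belongs to a strongly connected component of size ≥ 2 (or has a self-loop).
The vertices on cycles are {D, E, F, H, J, K, L, M, N} — 9 in total.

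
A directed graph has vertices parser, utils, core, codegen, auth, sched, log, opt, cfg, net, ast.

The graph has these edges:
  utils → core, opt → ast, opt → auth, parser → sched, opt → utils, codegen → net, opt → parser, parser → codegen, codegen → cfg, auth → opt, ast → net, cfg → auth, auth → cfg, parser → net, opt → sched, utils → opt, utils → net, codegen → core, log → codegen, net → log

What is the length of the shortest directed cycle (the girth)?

For each vertex v, BFS finds the shortest path from v back to v.
The shortest such closed walk is opt → utils → opt, length 2.

2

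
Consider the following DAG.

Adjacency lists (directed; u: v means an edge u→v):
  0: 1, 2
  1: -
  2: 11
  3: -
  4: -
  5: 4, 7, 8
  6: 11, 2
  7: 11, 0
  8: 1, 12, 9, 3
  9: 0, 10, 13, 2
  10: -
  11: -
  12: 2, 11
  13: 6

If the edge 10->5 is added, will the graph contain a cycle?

Adding 10→5 creates a cycle iff 5 can already reach 10.
Path from 5: 5 → 8 → 9 → 10.
So 5 → … → 10 → 5 is a cycle.

Yes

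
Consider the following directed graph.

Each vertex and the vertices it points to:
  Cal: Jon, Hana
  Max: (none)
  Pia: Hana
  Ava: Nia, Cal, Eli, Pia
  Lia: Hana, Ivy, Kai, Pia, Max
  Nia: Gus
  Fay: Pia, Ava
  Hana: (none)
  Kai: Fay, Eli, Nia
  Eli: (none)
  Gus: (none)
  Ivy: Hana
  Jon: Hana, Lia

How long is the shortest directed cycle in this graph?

6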